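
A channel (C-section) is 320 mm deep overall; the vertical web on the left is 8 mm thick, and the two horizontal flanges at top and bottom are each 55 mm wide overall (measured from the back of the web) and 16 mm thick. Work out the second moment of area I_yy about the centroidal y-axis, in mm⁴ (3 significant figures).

I_yy ≈ 1.01 × 10⁶ mm⁴

Break the section into simple shapes (no overlaps), measuring from the bottom-left corner of the bounding box.
Web: 8 × 320, A = 2 560 mm², x = 4 mm, Ī = 13 653 mm⁴.
Top flange (beyond web): 47 × 16, A = 752 mm², x = 31.5 mm, Ī = 138 431 mm⁴.
Bottom flange (beyond web): 47 × 16, A = 752 mm², x = 31.5 mm, Ī = 138 431 mm⁴.
Centroid: x̄ = ΣA·x / ΣA = 14.177 mm.
Transfer each piece to the centroidal y-axis using Ī + A·d² with d = x − 14.177:
  web: d = -10.177 mm → contributes +278 805 mm⁴
  top flange (beyond web): d = 17.323 mm → contributes +364 091 mm⁴
  bottom flange (beyond web): d = 17.323 mm → contributes +364 091 mm⁴
Total I = 1 006 987 mm⁴.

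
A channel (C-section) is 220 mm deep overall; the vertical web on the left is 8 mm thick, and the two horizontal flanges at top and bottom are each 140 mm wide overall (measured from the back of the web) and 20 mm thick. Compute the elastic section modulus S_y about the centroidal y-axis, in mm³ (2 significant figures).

Treat the section as a set of non-overlapping primitives; coordinates are from the bounding-box lower-left.
Web: 8 × 220, A = 1 760 mm², x = 4 mm, Ī = 9 387 mm⁴.
Top flange (beyond web): 132 × 20, A = 2 640 mm², x = 74 mm, Ī = 3 833 280 mm⁴.
Bottom flange (beyond web): 132 × 20, A = 2 640 mm², x = 74 mm, Ī = 3 833 280 mm⁴.
Centroid: x̄ = ΣA·x / ΣA = 56.5 mm.
Transfer each piece to the centroidal y-axis using Ī + A·d² with d = x − 56.5:
  web: d = -52.5 mm → contributes +4 860 387 mm⁴
  top flange (beyond web): d = 17.5 mm → contributes +4 641 780 mm⁴
  bottom flange (beyond web): d = 17.5 mm → contributes +4 641 780 mm⁴
Total I = 14 143 947 mm⁴.
Extreme fibre distance c = 83.5 mm; S = I/c = 169 389 mm³.

S_y ≈ 1.7 × 10⁵ mm³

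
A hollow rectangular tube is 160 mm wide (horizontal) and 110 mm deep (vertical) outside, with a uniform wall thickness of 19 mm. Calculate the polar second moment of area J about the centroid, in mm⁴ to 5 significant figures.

J ≈ 4.0604 × 10⁷ mm⁴

Treat the section as a set of non-overlapping primitives; coordinates are from the bounding-box lower-left.
Outer rectangle: 160 × 110, A = 17 600 mm², y = 55 mm, Ī = 17 746 667 mm⁴.
Inner void (subtracted): 122 × 72, A = 8 784 mm², y = 55 mm, Ī = 3 794 688 mm⁴.
By symmetry the centroid is at mid-height, ȳ = 55 mm.
All pieces are centred on the centroidal x-axis, so I = ΣĪ (holes subtracted) = 13 951 979 mm⁴.
Repeating about the centroidal y-axis gives I_y = 26 651 579 mm⁴.
Polar second moment: J = I_x + I_y = 40 603 557 mm⁴.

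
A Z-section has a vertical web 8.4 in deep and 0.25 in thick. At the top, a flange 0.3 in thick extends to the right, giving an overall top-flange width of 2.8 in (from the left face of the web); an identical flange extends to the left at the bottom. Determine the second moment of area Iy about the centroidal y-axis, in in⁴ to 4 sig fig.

Split into non-overlapping primitives; take the origin at the lower-left of the bounding box.
Web: 0.25 × 8.4, A = 2.1 in², x = 2.675 in, Ī = 0.0109375 in⁴.
Top flange (beyond web): 2.55 × 0.3, A = 0.765 in², x = 4.075 in, Ī = 0.414534 in⁴.
Bottom flange (beyond web): 2.55 × 0.3, A = 0.765 in², x = 1.275 in, Ī = 0.414534 in⁴.
Centroid: x̄ = ΣA·x / ΣA = 2.675 in.
Transfer each piece to the centroidal y-axis using Ī + A·d² with d = x − 2.675:
  web: d = 0 in → contributes +0.0109375 in⁴
  top flange (beyond web): d = 1.4 in → contributes +1.91393 in⁴
  bottom flange (beyond web): d = -1.4 in → contributes +1.91393 in⁴
Total I = 3.83881 in⁴.

Iy ≈ 3.839 in⁴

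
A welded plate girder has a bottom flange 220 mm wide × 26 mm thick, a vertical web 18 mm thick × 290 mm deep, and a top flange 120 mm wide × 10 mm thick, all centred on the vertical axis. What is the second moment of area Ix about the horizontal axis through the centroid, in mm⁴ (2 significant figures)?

Ix ≈ 1.6 × 10⁸ mm⁴

Decompose the section into non-overlapping parts with the origin at the bottom-left of its bounding rectangle.
Bottom plate: 220 × 26, A = 5 720 mm², y = 13 mm, Ī = 322 227 mm⁴.
Web plate: 18 × 290, A = 5 220 mm², y = 171 mm, Ī = 36 583 500 mm⁴.
Top plate: 120 × 10, A = 1 200 mm², y = 321 mm, Ī = 10 000 mm⁴.
Centroid: ȳ = ΣA·y / ΣA = 111.4 mm.
Transfer each piece to the horizontal axis through the centroid using Ī + A·d² with d = y − 111.4:
  bottom plate: d = -98.38 mm → contributes +55 686 443 mm⁴
  web plate: d = 59.62 mm → contributes +55 136 848 mm⁴
  top plate: d = 209.6 mm → contributes +52 737 543 mm⁴
Total I = 163 560 833 mm⁴.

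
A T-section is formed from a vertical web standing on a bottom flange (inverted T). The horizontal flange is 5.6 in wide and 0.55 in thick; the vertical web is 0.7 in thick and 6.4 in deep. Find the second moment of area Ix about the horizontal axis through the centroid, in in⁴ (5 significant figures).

Break the section into simple shapes (no overlaps), measuring from the bottom-left corner of the bounding box.
Flange: 5.6 × 0.55, A = 3.08 in², y = 0.275 in, Ī = 0.07764167 in⁴.
Web: 0.7 × 6.4, A = 4.48 in², y = 3.75 in, Ī = 15.29173 in⁴.
Centroid: ȳ = ΣA·y / ΣA = 2.334259 in.
Transfer each piece to the horizontal axis through the centroid using Ī + A·d² with d = y − 2.334259:
  flange: d = -2.059259 in → contributes +13.13853 in⁴
  web: d = 1.415741 in → contributes +24.2711 in⁴
Total I = 37.40963 in⁴.

Ix ≈ 37.410 in⁴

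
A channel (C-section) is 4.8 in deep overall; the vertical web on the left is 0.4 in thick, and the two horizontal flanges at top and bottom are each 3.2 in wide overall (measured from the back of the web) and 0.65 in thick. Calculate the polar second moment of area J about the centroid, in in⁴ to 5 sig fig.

Break the section into simple shapes (no overlaps), measuring from the bottom-left corner of the bounding box.
Web: 0.4 × 4.8, A = 1.92 in², y = 2.4 in, Ī = 3.6864 in⁴.
Top flange (beyond web): 2.8 × 0.65, A = 1.82 in², y = 4.475 in, Ī = 0.06407917 in⁴.
Bottom flange (beyond web): 2.8 × 0.65, A = 1.82 in², y = 0.325 in, Ī = 0.06407917 in⁴.
By symmetry the centroid is at mid-height, ȳ = 2.4 in.
Transfer each piece to the centroidal x-axis using Ī + A·d² with d = y − 2.4:
  web: d = 0 in → contributes +3.6864 in⁴
  top flange (beyond web): d = 2.075 in → contributes +7.900317 in⁴
  bottom flange (beyond web): d = -2.075 in → contributes +7.900317 in⁴
Total I = 19.48703 in⁴.
For the y-axis: x̄ = 1.247482 in.
Repeating about the centroidal y-axis gives I_y = 5.621598 in⁴.
Polar second moment: J = I_x + I_y = 25.10863 in⁴.

J ≈ 25.109 in⁴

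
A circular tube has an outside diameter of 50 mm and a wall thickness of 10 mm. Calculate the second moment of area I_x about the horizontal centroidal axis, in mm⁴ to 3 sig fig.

Split into non-overlapping primitives; take the origin at the lower-left of the bounding box.
Outer circle: ⌀50, A = 1963.5 mm², y = 25 mm, Ī = 306 796 mm⁴.
Bore (subtracted): ⌀30, A = 706.86 mm², y = 25 mm, Ī = 39 761 mm⁴.
By symmetry the centroid is at mid-height, ȳ = 25 mm.
All pieces are centred on the horizontal centroidal axis, so I = ΣĪ (holes subtracted) = 267 035 mm⁴.

I_x ≈ 2.67 × 10⁵ mm⁴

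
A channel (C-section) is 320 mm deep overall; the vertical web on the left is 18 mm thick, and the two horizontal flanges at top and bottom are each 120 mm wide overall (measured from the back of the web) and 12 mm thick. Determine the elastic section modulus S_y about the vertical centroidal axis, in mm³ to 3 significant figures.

S_y ≈ 9.09 × 10⁴ mm³

Break the section into simple shapes (no overlaps), measuring from the bottom-left corner of the bounding box.
Web: 18 × 320, A = 5 760 mm², x = 9 mm, Ī = 155 520 mm⁴.
Top flange (beyond web): 102 × 12, A = 1 224 mm², x = 69 mm, Ī = 1 061 208 mm⁴.
Bottom flange (beyond web): 102 × 12, A = 1 224 mm², x = 69 mm, Ī = 1 061 208 mm⁴.
Centroid: x̄ = ΣA·x / ΣA = 26.895 mm.
Transfer each piece to the vertical centroidal axis using Ī + A·d² with d = x − 26.895:
  web: d = -17.895 mm → contributes +1 999 996 mm⁴
  top flange (beyond web): d = 42.105 mm → contributes +3 231 180 mm⁴
  bottom flange (beyond web): d = 42.105 mm → contributes +3 231 180 mm⁴
Total I = 8 462 357 mm⁴.
Extreme fibre distance c = 93.105 mm; S = I/c = 90 890 mm³.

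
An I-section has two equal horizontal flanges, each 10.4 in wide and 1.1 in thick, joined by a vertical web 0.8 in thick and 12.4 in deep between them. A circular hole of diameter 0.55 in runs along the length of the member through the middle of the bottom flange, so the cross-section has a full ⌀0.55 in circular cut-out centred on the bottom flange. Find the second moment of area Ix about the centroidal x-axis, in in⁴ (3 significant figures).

Ix ≈ 1160 in⁴

Decompose the section into non-overlapping parts with the origin at the bottom-left of its bounding rectangle.
Bottom flange: 10.4 × 1.1, A = 11.44 in², y = 0.55 in, Ī = 1.1535 in⁴.
Web: 0.8 × 12.4, A = 9.92 in², y = 7.3 in, Ī = 127.11 in⁴.
Top flange: 10.4 × 1.1, A = 11.44 in², y = 14.05 in, Ī = 1.1535 in⁴.
Hole (subtracted): ⌀0.55, A = 0.23758 in², y = 0.55 in, Ī = 0.0044918 in⁴.
Centroid: ȳ = ΣA·y / ΣA = 7.3492 in.
Transfer each piece to the centroidal x-axis using Ī + A·d² with d = y − 7.3492:
  bottom flange: d = -6.7992 in → contributes +530.02 in⁴
  web: d = -0.04925 in → contributes +127.13 in⁴
  top flange: d = 6.7008 in → contributes +514.81 in⁴
  hole: d = -6.7992 in → contributes −10.988 in⁴
Total I = 1 161 in⁴.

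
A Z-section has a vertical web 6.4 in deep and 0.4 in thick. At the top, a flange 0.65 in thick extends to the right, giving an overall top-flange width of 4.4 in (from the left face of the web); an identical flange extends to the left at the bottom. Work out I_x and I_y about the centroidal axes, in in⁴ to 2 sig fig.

Decompose the section into non-overlapping parts with the origin at the bottom-left of its bounding rectangle.
Web: 0.4 × 6.4, A = 2.56 in², y = 3.2 in, Ī = 8.738 in⁴.
Top flange (beyond web): 4 × 0.65, A = 2.6 in², y = 6.075 in, Ī = 0.09154 in⁴.
Bottom flange (beyond web): 4 × 0.65, A = 2.6 in², y = 0.325 in, Ī = 0.09154 in⁴.
Centroid: ȳ = ΣA·y / ΣA = 3.2 in.
Transfer each piece to the centroidal x-axis using Ī + A·d² with d = y − 3.2:
  web: d = 0 in → contributes +8.738 in⁴
  top flange (beyond web): d = 2.875 in → contributes +21.58 in⁴
  bottom flange (beyond web): d = -2.875 in → contributes +21.58 in⁴
Total I = 51.9 in⁴.
For the y-axis: x̄ = 4.2 in.
Repeating about the centroidal y-axis gives I_y = 32.14 in⁴.

I_x ≈ 52 in⁴, I_y ≈ 32 in⁴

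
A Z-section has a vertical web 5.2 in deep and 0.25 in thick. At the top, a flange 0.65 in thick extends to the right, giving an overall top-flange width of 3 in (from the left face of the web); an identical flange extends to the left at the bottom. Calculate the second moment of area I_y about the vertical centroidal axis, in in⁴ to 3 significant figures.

I_y ≈ 10.3 in⁴

Treat the section as a set of non-overlapping primitives; coordinates are from the bounding-box lower-left.
Web: 0.25 × 5.2, A = 1.3 in², x = 2.875 in, Ī = 0.0067708 in⁴.
Top flange (beyond web): 2.75 × 0.65, A = 1.7875 in², x = 4.375 in, Ī = 1.1265 in⁴.
Bottom flange (beyond web): 2.75 × 0.65, A = 1.7875 in², x = 1.375 in, Ī = 1.1265 in⁴.
Centroid: x̄ = ΣA·x / ΣA = 2.875 in.
Transfer each piece to the vertical centroidal axis using Ī + A·d² with d = x − 2.875:
  web: d = 0 in → contributes +0.0067708 in⁴
  top flange (beyond web): d = 1.5 in → contributes +5.1484 in⁴
  bottom flange (beyond web): d = -1.5 in → contributes +5.1484 in⁴
Total I = 10.304 in⁴.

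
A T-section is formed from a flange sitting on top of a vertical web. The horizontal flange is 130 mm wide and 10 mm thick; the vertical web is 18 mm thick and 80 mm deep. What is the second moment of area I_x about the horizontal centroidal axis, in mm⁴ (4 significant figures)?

I_x ≈ 2.162 × 10⁶ mm⁴

Break the section into simple shapes (no overlaps), measuring from the bottom-left corner of the bounding box.
Flange: 130 × 10, A = 1 300 mm², y = 85 mm, Ī = 10833.3 mm⁴.
Web: 18 × 80, A = 1 440 mm², y = 40 mm, Ī = 768 000 mm⁴.
Centroid: ȳ = ΣA·y / ΣA = 61.3504 mm.
Transfer each piece to the horizontal centroidal axis using Ī + A·d² with d = y − 61.3504:
  flange: d = 23.6496 mm → contributes +737 930 mm⁴
  web: d = -21.3504 mm → contributes +1 424 407 mm⁴
Total I = 2 162 337 mm⁴.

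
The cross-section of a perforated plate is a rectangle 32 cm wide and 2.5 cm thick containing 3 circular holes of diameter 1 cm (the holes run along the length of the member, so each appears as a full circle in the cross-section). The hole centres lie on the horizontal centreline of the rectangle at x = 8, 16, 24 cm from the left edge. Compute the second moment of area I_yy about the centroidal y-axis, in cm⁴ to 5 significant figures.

I_yy ≈ 6726.0 cm⁴

Decompose the section into non-overlapping parts with the origin at the bottom-left of its bounding rectangle.
Plate: 32 × 2.5, A = 80 cm², x = 16 cm, Ī = 6826.667 cm⁴.
Hole 1 (subtracted): ⌀1, A = 0.7853982 cm², x = 8 cm, Ī = 0.04908739 cm⁴.
Hole 2 (subtracted): ⌀1, A = 0.7853982 cm², x = 16 cm, Ī = 0.04908739 cm⁴.
Hole 3 (subtracted): ⌀1, A = 0.7853982 cm², x = 24 cm, Ī = 0.04908739 cm⁴.
By symmetry the centroid is at mid-width, x̄ = 16 cm.
Transfer each piece to the centroidal y-axis using Ī + A·d² with d = x − 16:
  plate: d = 0 cm → contributes +6826.667 cm⁴
  hole 1: d = -8 cm → contributes −50.31457 cm⁴
  hole 2: d = 0 cm → contributes −0.04908739 cm⁴
  hole 3: d = 8 cm → contributes −50.31457 cm⁴
Total I = 6725.988 cm⁴.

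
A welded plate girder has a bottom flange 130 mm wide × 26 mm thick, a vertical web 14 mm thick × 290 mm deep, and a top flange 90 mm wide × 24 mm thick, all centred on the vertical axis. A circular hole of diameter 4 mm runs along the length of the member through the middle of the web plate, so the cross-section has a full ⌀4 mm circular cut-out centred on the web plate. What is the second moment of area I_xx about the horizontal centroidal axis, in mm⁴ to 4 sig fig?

Split into non-overlapping primitives; take the origin at the lower-left of the bounding box.
Bottom plate: 130 × 26, A = 3 380 mm², y = 13 mm, Ī = 190 407 mm⁴.
Web plate: 14 × 290, A = 4 060 mm², y = 171 mm, Ī = 28 453 833 mm⁴.
Top plate: 90 × 24, A = 2 160 mm², y = 328 mm, Ī = 103 680 mm⁴.
Hole (subtracted): ⌀4, A = 12.5664 mm², y = 171 mm, Ī = 12.5664 mm⁴.
Centroid: ȳ = ΣA·y / ΣA = 150.669 mm.
Transfer each piece to the horizontal centroidal axis using Ī + A·d² with d = y − 150.669:
  bottom plate: d = -137.669 mm → contributes +64 250 919 mm⁴
  web plate: d = 20.3308 mm → contributes +30 131 996 mm⁴
  top plate: d = 177.331 mm → contributes +68 027 484 mm⁴
  hole: d = 20.3308 mm → contributes −5206.76 mm⁴
Total I = 162 405 192 mm⁴.

I_xx ≈ 1.624 × 10⁸ mm⁴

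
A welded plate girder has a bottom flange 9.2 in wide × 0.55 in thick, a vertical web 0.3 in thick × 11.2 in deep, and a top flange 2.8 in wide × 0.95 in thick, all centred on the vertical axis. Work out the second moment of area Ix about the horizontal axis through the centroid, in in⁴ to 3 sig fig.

Split into non-overlapping primitives; take the origin at the lower-left of the bounding box.
Bottom plate: 9.2 × 0.55, A = 5.06 in², y = 0.275 in, Ī = 0.12755 in⁴.
Web plate: 0.3 × 11.2, A = 3.36 in², y = 6.15 in, Ī = 35.123 in⁴.
Top plate: 2.8 × 0.95, A = 2.66 in², y = 12.225 in, Ī = 0.20005 in⁴.
Centroid: ȳ = ΣA·y / ΣA = 4.9255 in.
Transfer each piece to the horizontal axis through the centroid using Ī + A·d² with d = y − 4.9255:
  bottom plate: d = -4.6505 in → contributes +109.56 in⁴
  web plate: d = 1.2245 in → contributes +40.162 in⁴
  top plate: d = 7.2995 in → contributes +141.93 in⁴
Total I = 291.65 in⁴.

Ix ≈ 292 in⁴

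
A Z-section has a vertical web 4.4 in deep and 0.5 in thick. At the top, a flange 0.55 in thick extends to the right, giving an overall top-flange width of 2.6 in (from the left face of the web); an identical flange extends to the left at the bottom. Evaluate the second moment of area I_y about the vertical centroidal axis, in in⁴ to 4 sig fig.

Decompose the section into non-overlapping parts with the origin at the bottom-left of its bounding rectangle.
Web: 0.5 × 4.4, A = 2.2 in², x = 2.35 in, Ī = 0.0458333 in⁴.
Top flange (beyond web): 2.1 × 0.55, A = 1.155 in², x = 3.65 in, Ī = 0.424463 in⁴.
Bottom flange (beyond web): 2.1 × 0.55, A = 1.155 in², x = 1.05 in, Ī = 0.424463 in⁴.
Centroid: x̄ = ΣA·x / ΣA = 2.35 in.
Transfer each piece to the vertical centroidal axis using Ī + A·d² with d = x − 2.35:
  web: d = 0 in → contributes +0.0458333 in⁴
  top flange (beyond web): d = 1.3 in → contributes +2.37641 in⁴
  bottom flange (beyond web): d = -1.3 in → contributes +2.37641 in⁴
Total I = 4.79866 in⁴.

I_y ≈ 4.799 in⁴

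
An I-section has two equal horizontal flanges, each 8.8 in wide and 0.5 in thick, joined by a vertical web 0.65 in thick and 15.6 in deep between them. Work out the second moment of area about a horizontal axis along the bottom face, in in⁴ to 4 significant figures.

Treat the section as a set of non-overlapping primitives; coordinates are from the bounding-box lower-left.
Bottom flange: 8.8 × 0.5, A = 4.4 in², y = 0.25 in, Ī = 0.0916667 in⁴.
Web: 0.65 × 15.6, A = 10.14 in², y = 8.3 in, Ī = 205.639 in⁴.
Top flange: 8.8 × 0.5, A = 4.4 in², y = 16.35 in, Ī = 0.0916667 in⁴.
Transfer each piece to a horizontal axis along the bottom face using Ī + A·d² with d = y − 0:
  bottom flange: d = 0.25 in → contributes +0.366667 in⁴
  web: d = 8.3 in → contributes +904.184 in⁴
  top flange: d = 16.35 in → contributes +1176.31 in⁴
Total I = 2080.86 in⁴.

I_base ≈ 2081 in⁴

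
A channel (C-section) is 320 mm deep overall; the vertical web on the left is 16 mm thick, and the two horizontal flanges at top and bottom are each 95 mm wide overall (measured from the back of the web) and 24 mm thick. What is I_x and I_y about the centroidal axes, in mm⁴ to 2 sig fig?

I_x ≈ 1.3 × 10⁸ mm⁴, I_y ≈ 7.0 × 10⁶ mm⁴

Split into non-overlapping primitives; take the origin at the lower-left of the bounding box.
Web: 16 × 320, A = 5 120 mm², y = 160 mm, Ī = 43 690 667 mm⁴.
Top flange (beyond web): 79 × 24, A = 1 896 mm², y = 308 mm, Ī = 91 008 mm⁴.
Bottom flange (beyond web): 79 × 24, A = 1 896 mm², y = 12 mm, Ī = 91 008 mm⁴.
By symmetry the centroid is at mid-height, ȳ = 160 mm.
Transfer each piece to the centroidal x-axis using Ī + A·d² with d = y − 160:
  web: d = 0 mm → contributes +43 690 667 mm⁴
  top flange (beyond web): d = 148 mm → contributes +41 620 992 mm⁴
  bottom flange (beyond web): d = -148 mm → contributes +41 620 992 mm⁴
Total I = 126 932 651 mm⁴.
For the y-axis: x̄ = 28.21 mm.
Repeating about the centroidal y-axis gives I_y = 6 996 686 mm⁴.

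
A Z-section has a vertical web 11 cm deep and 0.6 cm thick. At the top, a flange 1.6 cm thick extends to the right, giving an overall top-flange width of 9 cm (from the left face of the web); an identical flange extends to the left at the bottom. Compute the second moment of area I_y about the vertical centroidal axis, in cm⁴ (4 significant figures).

Split into non-overlapping primitives; take the origin at the lower-left of the bounding box.
Web: 0.6 × 11, A = 6.6 cm², x = 8.7 cm, Ī = 0.198 cm⁴.
Top flange (beyond web): 8.4 × 1.6, A = 13.44 cm², x = 13.2 cm, Ī = 79.0272 cm⁴.
Bottom flange (beyond web): 8.4 × 1.6, A = 13.44 cm², x = 4.2 cm, Ī = 79.0272 cm⁴.
Centroid: x̄ = ΣA·x / ΣA = 8.7 cm.
Transfer each piece to the vertical centroidal axis using Ī + A·d² with d = x − 8.7:
  web: d = 0 cm → contributes +0.198 cm⁴
  top flange (beyond web): d = 4.5 cm → contributes +351.187 cm⁴
  bottom flange (beyond web): d = -4.5 cm → contributes +351.187 cm⁴
Total I = 702.572 cm⁴.

I_y ≈ 702.6 cm⁴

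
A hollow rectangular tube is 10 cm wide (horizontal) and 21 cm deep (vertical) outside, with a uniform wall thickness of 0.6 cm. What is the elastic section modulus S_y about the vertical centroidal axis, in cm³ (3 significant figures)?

S_y ≈ 125 cm³

Split into non-overlapping primitives; take the origin at the lower-left of the bounding box.
Outer rectangle: 10 × 21, A = 210 cm², x = 5 cm, Ī = 1 750 cm⁴.
Inner void (subtracted): 8.8 × 19.8, A = 174.24 cm², x = 5 cm, Ī = 1124.4 cm⁴.
By symmetry the centroid is at mid-width, x̄ = 5 cm.
All pieces are centred on the vertical centroidal axis, so I = ΣĪ (holes subtracted) = 625.57 cm⁴.
Extreme fibre distance c = 5 cm; S = I/c = 125.11 cm³.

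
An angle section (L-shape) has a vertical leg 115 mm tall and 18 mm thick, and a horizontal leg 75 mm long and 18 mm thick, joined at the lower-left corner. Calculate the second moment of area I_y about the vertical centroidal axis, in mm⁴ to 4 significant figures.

I_y ≈ 1.298 × 10⁶ mm⁴

Treat the section as a set of non-overlapping primitives; coordinates are from the bounding-box lower-left.
Vertical leg: 18 × 115, A = 2 070 mm², x = 9 mm, Ī = 55 890 mm⁴.
Horizontal leg (remainder): 57 × 18, A = 1 026 mm², x = 46.5 mm, Ī = 277 790 mm⁴.
Centroid: x̄ = ΣA·x / ΣA = 21.4273 mm.
Transfer each piece to the vertical centroidal axis using Ī + A·d² with d = x − 21.4273:
  vertical leg: d = -12.4273 mm → contributes +375 578 mm⁴
  horizontal leg (remainder): d = 25.0727 mm → contributes +922 773 mm⁴
Total I = 1 298 351 mm⁴.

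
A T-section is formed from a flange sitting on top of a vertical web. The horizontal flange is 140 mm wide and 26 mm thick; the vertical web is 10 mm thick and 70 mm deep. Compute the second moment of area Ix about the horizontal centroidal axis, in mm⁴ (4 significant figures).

Decompose the section into non-overlapping parts with the origin at the bottom-left of its bounding rectangle.
Flange: 140 × 26, A = 3 640 mm², y = 83 mm, Ī = 205 053 mm⁴.
Web: 10 × 70, A = 700 mm², y = 35 mm, Ī = 285 833 mm⁴.
Centroid: ȳ = ΣA·y / ΣA = 75.2581 mm.
Transfer each piece to the horizontal centroidal axis using Ī + A·d² with d = y − 75.2581:
  flange: d = 7.74194 mm → contributes +423 226 mm⁴
  web: d = -40.2581 mm → contributes +1 420 332 mm⁴
Total I = 1 843 558 mm⁴.

Ix ≈ 1.844 × 10⁶ mm⁴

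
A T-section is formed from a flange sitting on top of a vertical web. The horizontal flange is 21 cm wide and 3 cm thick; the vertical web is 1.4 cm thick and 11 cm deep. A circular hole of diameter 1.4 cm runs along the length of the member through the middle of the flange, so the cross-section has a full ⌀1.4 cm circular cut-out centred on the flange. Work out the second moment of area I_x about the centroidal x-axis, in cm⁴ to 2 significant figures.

Break the section into simple shapes (no overlaps), measuring from the bottom-left corner of the bounding box.
Flange: 21 × 3, A = 63 cm², y = 12.5 cm, Ī = 47.25 cm⁴.
Web: 1.4 × 11, A = 15.4 cm², y = 5.5 cm, Ī = 155.3 cm⁴.
Hole (subtracted): ⌀1.4, A = 1.539 cm², y = 12.5 cm, Ī = 0.1886 cm⁴.
Centroid: ȳ = ΣA·y / ΣA = 11.1 cm.
Transfer each piece to the centroidal x-axis using Ī + A·d² with d = y − 11.1:
  flange: d = 1.403 cm → contributes +171.2 cm⁴
  web: d = -5.597 cm → contributes +637.8 cm⁴
  hole: d = 1.403 cm → contributes −3.217 cm⁴
Total I = 805.8 cm⁴.

I_x ≈ 810 cm⁴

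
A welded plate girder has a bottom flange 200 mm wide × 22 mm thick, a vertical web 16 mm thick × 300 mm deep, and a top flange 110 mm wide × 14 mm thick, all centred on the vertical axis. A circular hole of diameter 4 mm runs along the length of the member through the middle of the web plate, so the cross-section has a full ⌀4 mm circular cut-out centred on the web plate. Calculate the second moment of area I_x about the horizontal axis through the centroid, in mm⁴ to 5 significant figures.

I_x ≈ 1.6792 × 10⁸ mm⁴

Decompose the section into non-overlapping parts with the origin at the bottom-left of its bounding rectangle.
Bottom plate: 200 × 22, A = 4 400 mm², y = 11 mm, Ī = 177466.7 mm⁴.
Web plate: 16 × 300, A = 4 800 mm², y = 172 mm, Ī = 36 000 000 mm⁴.
Top plate: 110 × 14, A = 1 540 mm², y = 329 mm, Ī = 25153.33 mm⁴.
Hole (subtracted): ⌀4, A = 12.56637 mm², y = 172 mm, Ī = 12.56637 mm⁴.
Centroid: ȳ = ΣA·y / ΣA = 128.5022 mm.
Transfer each piece to the horizontal axis through the centroid using Ī + A·d² with d = y − 128.5022:
  bottom plate: d = -117.5022 mm → contributes +60 927 219 mm⁴
  web plate: d = 43.49782 mm → contributes +45 081 891 mm⁴
  top plate: d = 200.4978 mm → contributes +61 932 193 mm⁴
  hole: d = 43.49782 mm → contributes −23788.9 mm⁴
Total I = 167 917 514 mm⁴.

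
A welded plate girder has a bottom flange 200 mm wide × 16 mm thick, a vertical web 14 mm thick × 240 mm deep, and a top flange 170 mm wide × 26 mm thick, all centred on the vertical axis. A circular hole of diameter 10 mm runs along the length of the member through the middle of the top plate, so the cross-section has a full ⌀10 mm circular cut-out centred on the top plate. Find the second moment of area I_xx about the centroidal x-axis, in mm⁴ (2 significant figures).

I_xx ≈ 1.4 × 10⁸ mm⁴

Treat the section as a set of non-overlapping primitives; coordinates are from the bounding-box lower-left.
Bottom plate: 200 × 16, A = 3 200 mm², y = 8 mm, Ī = 68 267 mm⁴.
Web plate: 14 × 240, A = 3 360 mm², y = 136 mm, Ī = 16 128 000 mm⁴.
Top plate: 170 × 26, A = 4 420 mm², y = 269 mm, Ī = 248 993 mm⁴.
Hole (subtracted): ⌀10, A = 78.54 mm², y = 269 mm, Ī = 490.9 mm⁴.
Centroid: ȳ = ΣA·y / ΣA = 151.4 mm.
Transfer each piece to the centroidal x-axis using Ī + A·d² with d = y − 151.4:
  bottom plate: d = -143.4 mm → contributes +65 865 910 mm⁴
  web plate: d = -15.39 mm → contributes +16 924 210 mm⁴
  top plate: d = 117.6 mm → contributes +61 383 044 mm⁴
  hole: d = 117.6 mm → contributes −1 086 793 mm⁴
Total I = 143 086 371 mm⁴.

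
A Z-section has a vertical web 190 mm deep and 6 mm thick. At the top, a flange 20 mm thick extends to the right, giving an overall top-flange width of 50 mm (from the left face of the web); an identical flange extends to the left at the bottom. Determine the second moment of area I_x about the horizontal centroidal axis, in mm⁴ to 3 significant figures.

I_x ≈ 1.62 × 10⁷ mm⁴

Break the section into simple shapes (no overlaps), measuring from the bottom-left corner of the bounding box.
Web: 6 × 190, A = 1 140 mm², y = 95 mm, Ī = 3 429 500 mm⁴.
Top flange (beyond web): 44 × 20, A = 880 mm², y = 180 mm, Ī = 29 333 mm⁴.
Bottom flange (beyond web): 44 × 20, A = 880 mm², y = 10 mm, Ī = 29 333 mm⁴.
Centroid: ȳ = ΣA·y / ΣA = 95 mm.
Transfer each piece to the horizontal centroidal axis using Ī + A·d² with d = y − 95:
  web: d = 0 mm → contributes +3 429 500 mm⁴
  top flange (beyond web): d = 85 mm → contributes +6 387 333 mm⁴
  bottom flange (beyond web): d = -85 mm → contributes +6 387 333 mm⁴
Total I = 16 204 167 mm⁴.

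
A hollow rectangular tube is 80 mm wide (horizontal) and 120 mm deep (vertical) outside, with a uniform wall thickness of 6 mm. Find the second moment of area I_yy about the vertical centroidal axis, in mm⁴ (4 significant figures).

Split into non-overlapping primitives; take the origin at the lower-left of the bounding box.
Outer rectangle: 80 × 120, A = 9 600 mm², x = 40 mm, Ī = 5 120 000 mm⁴.
Inner void (subtracted): 68 × 108, A = 7 344 mm², x = 40 mm, Ī = 2 829 888 mm⁴.
By symmetry the centroid is at mid-width, x̄ = 40 mm.
All pieces are centred on the vertical centroidal axis, so I = ΣĪ (holes subtracted) = 2 290 112 mm⁴.

I_yy ≈ 2.290 × 10⁶ mm⁴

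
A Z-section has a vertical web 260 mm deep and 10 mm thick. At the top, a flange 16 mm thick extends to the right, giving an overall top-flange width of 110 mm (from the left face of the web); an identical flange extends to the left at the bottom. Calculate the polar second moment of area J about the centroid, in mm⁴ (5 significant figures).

Treat the section as a set of non-overlapping primitives; coordinates are from the bounding-box lower-left.
Web: 10 × 260, A = 2 600 mm², y = 130 mm, Ī = 14 646 667 mm⁴.
Top flange (beyond web): 100 × 16, A = 1 600 mm², y = 252 mm, Ī = 34133.33 mm⁴.
Bottom flange (beyond web): 100 × 16, A = 1 600 mm², y = 8 mm, Ī = 34133.33 mm⁴.
Centroid: ȳ = ΣA·y / ΣA = 130 mm.
Transfer each piece to the centroidal x-axis using Ī + A·d² with d = y − 130:
  web: d = 0 mm → contributes +14 646 667 mm⁴
  top flange (beyond web): d = 122 mm → contributes +23 848 533 mm⁴
  bottom flange (beyond web): d = -122 mm → contributes +23 848 533 mm⁴
Total I = 62 343 733 mm⁴.
For the y-axis: x̄ = 105 mm.
Repeating about the centroidal y-axis gives I_y = 12 368 333 mm⁴.
Polar second moment: J = I_x + I_y = 74 712 067 mm⁴.

J ≈ 7.4712 × 10⁷ mm⁴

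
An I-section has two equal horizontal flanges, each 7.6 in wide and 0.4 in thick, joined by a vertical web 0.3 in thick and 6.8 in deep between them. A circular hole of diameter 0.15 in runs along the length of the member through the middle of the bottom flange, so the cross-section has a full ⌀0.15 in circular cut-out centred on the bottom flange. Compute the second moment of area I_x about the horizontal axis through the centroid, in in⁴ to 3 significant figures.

I_x ≈ 86.5 in⁴

Decompose the section into non-overlapping parts with the origin at the bottom-left of its bounding rectangle.
Bottom flange: 7.6 × 0.4, A = 3.04 in², y = 0.2 in, Ī = 0.040533 in⁴.
Web: 0.3 × 6.8, A = 2.04 in², y = 3.8 in, Ī = 7.8608 in⁴.
Top flange: 7.6 × 0.4, A = 3.04 in², y = 7.4 in, Ī = 0.040533 in⁴.
Hole (subtracted): ⌀0.15, A = 0.017671 in², y = 0.2 in, Ī = 0.00002485 in⁴.
Centroid: ȳ = ΣA·y / ΣA = 3.8079 in.
Transfer each piece to the horizontal axis through the centroid using Ī + A·d² with d = y − 3.8079:
  bottom flange: d = -3.6079 in → contributes +39.611 in⁴
  web: d = -0.0078517 in → contributes +7.8609 in⁴
  top flange: d = 3.5921 in → contributes +39.267 in⁴
  hole: d = -3.6079 in → contributes −0.23005 in⁴
Total I = 86.509 in⁴.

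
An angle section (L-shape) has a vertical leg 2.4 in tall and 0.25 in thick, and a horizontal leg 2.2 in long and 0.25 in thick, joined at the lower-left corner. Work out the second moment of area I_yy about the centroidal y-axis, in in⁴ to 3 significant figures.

I_yy ≈ 0.483 in⁴

Decompose the section into non-overlapping parts with the origin at the bottom-left of its bounding rectangle.
Vertical leg: 0.25 × 2.4, A = 0.6 in², x = 0.125 in, Ī = 0.003125 in⁴.
Horizontal leg (remainder): 1.95 × 0.25, A = 0.4875 in², x = 1.225 in, Ī = 0.15448 in⁴.
Centroid: x̄ = ΣA·x / ΣA = 0.6181 in.
Transfer each piece to the centroidal y-axis using Ī + A·d² with d = x − 0.6181:
  vertical leg: d = -0.4931 in → contributes +0.14902 in⁴
  horizontal leg (remainder): d = 0.6069 in → contributes +0.33403 in⁴
Total I = 0.48305 in⁴.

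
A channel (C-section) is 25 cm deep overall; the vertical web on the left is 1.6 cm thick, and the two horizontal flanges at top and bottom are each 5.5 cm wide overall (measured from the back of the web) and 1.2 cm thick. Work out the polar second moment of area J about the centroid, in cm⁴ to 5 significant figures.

J ≈ 3487.7 cm⁴

Treat the section as a set of non-overlapping primitives; coordinates are from the bounding-box lower-left.
Web: 1.6 × 25, A = 40 cm², y = 12.5 cm, Ī = 2083.333 cm⁴.
Top flange (beyond web): 3.9 × 1.2, A = 4.68 cm², y = 24.4 cm, Ī = 0.5616 cm⁴.
Bottom flange (beyond web): 3.9 × 1.2, A = 4.68 cm², y = 0.6 cm, Ī = 0.5616 cm⁴.
By symmetry the centroid is at mid-height, ȳ = 12.5 cm.
Transfer each piece to the centroidal x-axis using Ī + A·d² with d = y − 12.5:
  web: d = 0 cm → contributes +2083.333 cm⁴
  top flange (beyond web): d = 11.9 cm → contributes +663.2964 cm⁴
  bottom flange (beyond web): d = -11.9 cm → contributes +663.2964 cm⁴
Total I = 3409.926 cm⁴.
For the y-axis: x̄ = 1.321475 cm.
Repeating about the centroidal y-axis gives I_y = 77.75937 cm⁴.
Polar second moment: J = I_x + I_y = 3487.686 cm⁴.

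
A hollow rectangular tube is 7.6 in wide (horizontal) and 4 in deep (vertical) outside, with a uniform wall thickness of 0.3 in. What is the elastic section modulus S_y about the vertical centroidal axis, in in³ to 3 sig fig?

Treat the section as a set of non-overlapping primitives; coordinates are from the bounding-box lower-left.
Outer rectangle: 7.6 × 4, A = 30.4 in², x = 3.8 in, Ī = 146.33 in⁴.
Inner void (subtracted): 7 × 3.4, A = 23.8 in², x = 3.8 in, Ī = 97.183 in⁴.
By symmetry the centroid is at mid-width, x̄ = 3.8 in.
All pieces are centred on the vertical centroidal axis, so I = ΣĪ (holes subtracted) = 49.142 in⁴.
Extreme fibre distance c = 3.8 in; S = I/c = 12.932 in³.

S_y ≈ 12.9 in³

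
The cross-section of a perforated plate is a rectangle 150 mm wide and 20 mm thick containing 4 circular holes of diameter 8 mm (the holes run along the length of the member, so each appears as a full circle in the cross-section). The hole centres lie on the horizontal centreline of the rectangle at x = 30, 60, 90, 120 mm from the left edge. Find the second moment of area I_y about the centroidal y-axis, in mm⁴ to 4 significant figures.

I_y ≈ 5.398 × 10⁶ mm⁴

Treat the section as a set of non-overlapping primitives; coordinates are from the bounding-box lower-left.
Plate: 150 × 20, A = 3 000 mm², x = 75 mm, Ī = 5 625 000 mm⁴.
Hole 1 (subtracted): ⌀8, A = 50.2655 mm², x = 30 mm, Ī = 201.062 mm⁴.
Hole 2 (subtracted): ⌀8, A = 50.2655 mm², x = 60 mm, Ī = 201.062 mm⁴.
Hole 3 (subtracted): ⌀8, A = 50.2655 mm², x = 90 mm, Ī = 201.062 mm⁴.
Hole 4 (subtracted): ⌀8, A = 50.2655 mm², x = 120 mm, Ī = 201.062 mm⁴.
By symmetry the centroid is at mid-width, x̄ = 75 mm.
Transfer each piece to the centroidal y-axis using Ī + A·d² with d = x − 75:
  plate: d = 0 mm → contributes +5 625 000 mm⁴
  hole 1: d = -45 mm → contributes −101 989 mm⁴
  hole 2: d = -15 mm → contributes −11510.8 mm⁴
  hole 3: d = 15 mm → contributes −11510.8 mm⁴
  hole 4: d = 45 mm → contributes −101 989 mm⁴
Total I = 5 398 001 mm⁴.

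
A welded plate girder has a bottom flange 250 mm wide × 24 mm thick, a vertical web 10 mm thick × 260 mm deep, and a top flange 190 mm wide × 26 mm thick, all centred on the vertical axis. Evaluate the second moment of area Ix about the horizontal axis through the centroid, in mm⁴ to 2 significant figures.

Ix ≈ 2.4 × 10⁸ mm⁴

Decompose the section into non-overlapping parts with the origin at the bottom-left of its bounding rectangle.
Bottom plate: 250 × 24, A = 6 000 mm², y = 12 mm, Ī = 288 000 mm⁴.
Web plate: 10 × 260, A = 2 600 mm², y = 154 mm, Ī = 14 646 667 mm⁴.
Top plate: 190 × 26, A = 4 940 mm², y = 297 mm, Ī = 278 287 mm⁴.
Centroid: ȳ = ΣA·y / ΣA = 143.2 mm.
Transfer each piece to the horizontal axis through the centroid using Ī + A·d² with d = y − 143.2:
  bottom plate: d = -131.2 mm → contributes +103 644 467 mm⁴
  web plate: d = 10.75 mm → contributes +14 947 232 mm⁴
  top plate: d = 153.8 mm → contributes +117 058 060 mm⁴
Total I = 235 649 760 mm⁴.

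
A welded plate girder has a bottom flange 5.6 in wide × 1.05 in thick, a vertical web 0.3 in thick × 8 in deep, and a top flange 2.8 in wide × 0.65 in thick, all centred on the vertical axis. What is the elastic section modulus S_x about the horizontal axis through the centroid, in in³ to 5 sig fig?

Break the section into simple shapes (no overlaps), measuring from the bottom-left corner of the bounding box.
Bottom plate: 5.6 × 1.05, A = 5.88 in², y = 0.525 in, Ī = 0.540225 in⁴.
Web plate: 0.3 × 8, A = 2.4 in², y = 5.05 in, Ī = 12.8 in⁴.
Top plate: 2.8 × 0.65, A = 1.82 in², y = 9.375 in, Ī = 0.06407917 in⁴.
Centroid: ȳ = ΣA·y / ΣA = 3.195 in.
Transfer each piece to the horizontal axis through the centroid using Ī + A·d² with d = y − 3.195:
  bottom plate: d = -2.67 in → contributes +42.45816 in⁴
  web plate: d = 1.855 in → contributes +21.05846 in⁴
  top plate: d = 6.18 in → contributes +69.57425 in⁴
Total I = 133.0909 in⁴.
Extreme fibre distance c = 6.505 in; S = I/c = 20.45978 in³.

S_x ≈ 20.460 in³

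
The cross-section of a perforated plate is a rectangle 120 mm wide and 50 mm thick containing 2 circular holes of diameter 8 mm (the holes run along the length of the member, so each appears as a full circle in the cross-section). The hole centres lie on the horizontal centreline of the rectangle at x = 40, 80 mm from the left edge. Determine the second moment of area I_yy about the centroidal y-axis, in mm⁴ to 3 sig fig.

I_yy ≈ 7.16 × 10⁶ mm⁴

Split into non-overlapping primitives; take the origin at the lower-left of the bounding box.
Plate: 120 × 50, A = 6 000 mm², x = 60 mm, Ī = 7 200 000 mm⁴.
Hole 1 (subtracted): ⌀8, A = 50.265 mm², x = 40 mm, Ī = 201.06 mm⁴.
Hole 2 (subtracted): ⌀8, A = 50.265 mm², x = 80 mm, Ī = 201.06 mm⁴.
By symmetry the centroid is at mid-width, x̄ = 60 mm.
Transfer each piece to the centroidal y-axis using Ī + A·d² with d = x − 60:
  plate: d = 0 mm → contributes +7 200 000 mm⁴
  hole 1: d = -20 mm → contributes −20 307 mm⁴
  hole 2: d = 20 mm → contributes −20 307 mm⁴
Total I = 7 159 385 mm⁴.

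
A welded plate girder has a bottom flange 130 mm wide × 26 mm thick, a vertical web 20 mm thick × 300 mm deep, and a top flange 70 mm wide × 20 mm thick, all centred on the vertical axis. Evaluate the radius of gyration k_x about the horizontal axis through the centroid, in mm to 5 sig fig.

Decompose the section into non-overlapping parts with the origin at the bottom-left of its bounding rectangle.
Bottom plate: 130 × 26, A = 3 380 mm², y = 13 mm, Ī = 190406.7 mm⁴.
Web plate: 20 × 300, A = 6 000 mm², y = 176 mm, Ī = 45 000 000 mm⁴.
Top plate: 70 × 20, A = 1 400 mm², y = 336 mm, Ī = 46666.67 mm⁴.
Centroid: ȳ = ΣA·y / ΣA = 145.6716 mm.
Transfer each piece to the horizontal axis through the centroid using Ī + A·d² with d = y − 145.6716:
  bottom plate: d = -132.6716 mm → contributes +59 684 346 mm⁴
  web plate: d = 30.32839 mm → contributes +50 518 866 mm⁴
  top plate: d = 190.3284 mm → contributes +50 761 519 mm⁴
Total I = 160 964 731 mm⁴.
Radius of gyration: k = √(I/A) = √(160 964 731 / 10 780) = 122.1957 mm.

k_x ≈ 122.20 mm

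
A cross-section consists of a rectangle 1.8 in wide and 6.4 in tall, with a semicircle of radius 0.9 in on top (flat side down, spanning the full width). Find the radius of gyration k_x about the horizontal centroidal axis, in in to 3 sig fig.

k_x ≈ 2.06 in

Split into non-overlapping primitives; take the origin at the lower-left of the bounding box.
Rectangular body: 1.8 × 6.4, A = 11.52 in², y = 3.2 in, Ī = 39.322 in⁴.
Semicircular cap: semicircle r = 0.9, A = 1.2723 in², y = 6.782 in, Ī = 0.072012 in⁴.
Centroid: ȳ = ΣA·y / ΣA = 3.5563 in.
Transfer each piece to the horizontal centroidal axis using Ī + A·d² with d = y − 3.5563:
  rectangular body: d = -0.35627 in → contributes +40.784 in⁴
  semicircular cap: d = 3.2257 in → contributes +13.311 in⁴
Total I = 54.095 in⁴.
Radius of gyration: k = √(I/A) = √(54.095 / 12.792) = 2.0564 in.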